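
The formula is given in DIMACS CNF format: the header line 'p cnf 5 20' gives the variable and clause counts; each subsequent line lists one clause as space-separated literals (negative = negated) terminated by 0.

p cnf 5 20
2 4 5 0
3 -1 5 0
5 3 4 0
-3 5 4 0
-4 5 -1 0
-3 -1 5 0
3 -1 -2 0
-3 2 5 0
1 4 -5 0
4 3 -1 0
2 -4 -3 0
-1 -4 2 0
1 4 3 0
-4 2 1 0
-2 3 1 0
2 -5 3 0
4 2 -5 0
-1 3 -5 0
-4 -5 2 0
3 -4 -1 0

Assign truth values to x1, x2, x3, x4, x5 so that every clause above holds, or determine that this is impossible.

x1: False; x2: True; x3: True; x4: True; x5: False

Suppose x2 = True.
Suppose x3 = True.
Suppose x5 = False.
Unit clause (x4) forces x4 = True.
Unit clause (¬x1) forces x1 = False.
This assignment satisfies each clause.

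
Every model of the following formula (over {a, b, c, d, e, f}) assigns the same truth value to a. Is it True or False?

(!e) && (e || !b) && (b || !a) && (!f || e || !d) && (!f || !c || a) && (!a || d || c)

Suppose a = true.
(!e) alone gives e = false.
(!b) alone gives b = false.
Now (b) is unsatisfied and unit — conflict.
So every satisfying assignment has a = False.

False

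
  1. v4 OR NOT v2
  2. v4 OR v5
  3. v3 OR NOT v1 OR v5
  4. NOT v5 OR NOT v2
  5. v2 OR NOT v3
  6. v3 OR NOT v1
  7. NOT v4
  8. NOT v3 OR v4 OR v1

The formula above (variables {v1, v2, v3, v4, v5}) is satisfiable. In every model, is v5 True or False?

Suppose v5 = false.
Unit clause (v4) forces v4 = true.
That conflicts with the unit clause (NOT v4).
So every satisfying assignment has v5 = True.

True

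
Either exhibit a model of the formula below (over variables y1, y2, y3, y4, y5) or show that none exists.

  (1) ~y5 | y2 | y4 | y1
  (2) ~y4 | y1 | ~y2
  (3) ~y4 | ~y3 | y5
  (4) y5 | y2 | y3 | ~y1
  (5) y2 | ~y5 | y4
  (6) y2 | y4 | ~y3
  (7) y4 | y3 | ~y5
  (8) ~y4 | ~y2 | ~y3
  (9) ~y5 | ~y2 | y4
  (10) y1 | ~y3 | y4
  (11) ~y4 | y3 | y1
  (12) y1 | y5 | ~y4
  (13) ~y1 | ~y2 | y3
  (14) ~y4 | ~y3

y1: 0,  y2: 0,  y3: 0,  y4: 0,  y5: 0

Branch on y4: set y4 = 0.
Branch on y2: set y2 = 0.
(~y5) alone gives y5 = 0.
(~y3) alone gives y3 = 0.
(~y1) alone gives y1 = 0.
All clauses are satisfied.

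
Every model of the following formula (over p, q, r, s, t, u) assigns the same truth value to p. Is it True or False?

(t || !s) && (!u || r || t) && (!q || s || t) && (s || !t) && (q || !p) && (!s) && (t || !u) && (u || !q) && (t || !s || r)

Suppose p = true.
From the singleton clause (q), q = true.
From the singleton clause (!s), s = false.
From the singleton clause (t), t = true.
That conflicts with the unit clause (!t).
So every satisfying assignment has p = False.

False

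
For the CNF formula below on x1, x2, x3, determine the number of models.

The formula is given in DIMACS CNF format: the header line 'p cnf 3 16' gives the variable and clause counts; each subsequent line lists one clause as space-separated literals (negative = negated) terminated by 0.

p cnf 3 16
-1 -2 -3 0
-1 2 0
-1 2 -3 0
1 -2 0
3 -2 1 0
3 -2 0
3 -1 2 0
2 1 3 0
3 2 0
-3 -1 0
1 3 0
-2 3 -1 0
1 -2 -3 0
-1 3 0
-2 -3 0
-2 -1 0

There are 2^3 = 8 truth assignments over (x1, x2, x3).
Split on x3. With x3 = True, the clauses containing x3 are satisfied and ¬x3 drops from the rest; 1 of the 2^2 = 4 assignments to the other variables satisfy what remains.
With x3 = False, by the same count on the reduced clause set, 0 assignments work.
(One model: x1=F, x2=F, x3=T.)
Total: 1 + 0 = 1.

1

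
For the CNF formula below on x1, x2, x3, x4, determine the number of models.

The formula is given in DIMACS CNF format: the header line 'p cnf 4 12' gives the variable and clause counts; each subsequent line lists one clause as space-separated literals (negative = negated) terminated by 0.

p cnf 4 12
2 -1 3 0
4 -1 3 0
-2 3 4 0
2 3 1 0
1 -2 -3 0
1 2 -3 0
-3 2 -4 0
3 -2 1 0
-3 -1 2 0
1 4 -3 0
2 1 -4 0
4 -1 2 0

3

There are 2^4 = 16 truth assignments over (x1, x2, x3, x4).
Check each against the 12 clauses (columns in the order x1, x2, x3, x4):
  F F F F  ✗ fails (x2 ∨ x3 ∨ x1)
  F F F T  ✗ fails (x2 ∨ x3 ∨ x1)
  F F T F  ✗ fails (x1 ∨ x2 ∨ ¬x3)
  F F T T  ✗ fails (x1 ∨ x2 ∨ ¬x3)
  F T F F  ✗ fails (¬x2 ∨ x3 ∨ x4)
  F T F T  ✗ fails (x3 ∨ ¬x2 ∨ x1)
  F T T F  ✗ fails (x1 ∨ ¬x2 ∨ ¬x3)
  F T T T  ✗ fails (x1 ∨ ¬x2 ∨ ¬x3)
  T F F F  ✗ fails (x2 ∨ ¬x1 ∨ x3)
  T F F T  ✗ fails (x2 ∨ ¬x1 ∨ x3)
  T F T F  ✗ fails (¬x3 ∨ ¬x1 ∨ x2)
  T F T T  ✗ fails (¬x3 ∨ x2 ∨ ¬x4)
  T T F F  ✗ fails (x4 ∨ ¬x1 ∨ x3)
  T T F T  ✓ satisfies all
  T T T F  ✓ satisfies all
  T T T T  ✓ satisfies all
3 of the 16 rows are models.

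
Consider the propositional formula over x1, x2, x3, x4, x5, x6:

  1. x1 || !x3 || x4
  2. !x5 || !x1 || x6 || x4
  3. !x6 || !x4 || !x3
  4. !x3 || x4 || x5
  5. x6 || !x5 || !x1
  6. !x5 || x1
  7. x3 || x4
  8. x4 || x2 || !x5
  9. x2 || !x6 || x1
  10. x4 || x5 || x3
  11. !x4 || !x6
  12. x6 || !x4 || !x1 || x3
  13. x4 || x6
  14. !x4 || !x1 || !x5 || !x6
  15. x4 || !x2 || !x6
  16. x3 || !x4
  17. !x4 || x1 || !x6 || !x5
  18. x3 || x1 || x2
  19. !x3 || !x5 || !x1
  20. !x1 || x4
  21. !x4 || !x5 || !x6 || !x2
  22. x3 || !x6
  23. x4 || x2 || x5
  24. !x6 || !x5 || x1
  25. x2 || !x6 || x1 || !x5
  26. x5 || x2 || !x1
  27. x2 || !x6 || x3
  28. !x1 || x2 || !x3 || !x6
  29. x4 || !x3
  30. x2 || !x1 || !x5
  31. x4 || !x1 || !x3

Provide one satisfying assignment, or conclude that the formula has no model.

Try x5 = false.
Try x3 = true.
Unit clause (x4) forces x4 = true.
Unit clause (!x6) forces x6 = false.
Try x2 = false.
Unit clause (!x1) forces x1 = false.
This assignment satisfies each clause.

x1=false,  x2=false,  x3=true,  x4=true,  x5=false,  x6=false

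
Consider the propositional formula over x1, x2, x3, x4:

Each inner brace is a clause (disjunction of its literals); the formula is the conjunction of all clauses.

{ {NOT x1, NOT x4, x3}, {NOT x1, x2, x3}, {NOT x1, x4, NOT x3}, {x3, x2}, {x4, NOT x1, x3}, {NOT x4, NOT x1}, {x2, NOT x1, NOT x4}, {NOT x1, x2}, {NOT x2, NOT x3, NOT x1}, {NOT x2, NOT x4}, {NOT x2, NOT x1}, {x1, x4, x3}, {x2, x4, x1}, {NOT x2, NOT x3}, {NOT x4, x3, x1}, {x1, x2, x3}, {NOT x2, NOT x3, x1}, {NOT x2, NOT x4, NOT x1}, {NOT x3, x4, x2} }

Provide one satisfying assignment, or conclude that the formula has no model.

x1: false,  x2: false,  x3: true,  x4: true

Suppose x3 = true.
(NOT x2) alone gives x2 = false.
(NOT x1) alone gives x1 = false.
(x4) alone gives x4 = true.
Every clause now holds.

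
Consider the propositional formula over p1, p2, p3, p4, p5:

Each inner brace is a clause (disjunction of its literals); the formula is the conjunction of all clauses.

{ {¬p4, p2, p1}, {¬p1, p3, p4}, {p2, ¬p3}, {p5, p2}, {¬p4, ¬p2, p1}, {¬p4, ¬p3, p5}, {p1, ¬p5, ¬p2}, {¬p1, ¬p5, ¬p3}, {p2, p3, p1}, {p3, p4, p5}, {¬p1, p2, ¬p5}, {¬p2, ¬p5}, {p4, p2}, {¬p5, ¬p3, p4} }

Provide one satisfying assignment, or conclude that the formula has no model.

p1=False, p2=True, p3=True, p4=False, p5=False

Branch on p2: set p2 = True.
From the singleton clause (¬p5), p5 = False.
Branch on p4: set p4 = False.
From the singleton clause (p3), p3 = True.
Every clause is now satisfied; p1 is unconstrained.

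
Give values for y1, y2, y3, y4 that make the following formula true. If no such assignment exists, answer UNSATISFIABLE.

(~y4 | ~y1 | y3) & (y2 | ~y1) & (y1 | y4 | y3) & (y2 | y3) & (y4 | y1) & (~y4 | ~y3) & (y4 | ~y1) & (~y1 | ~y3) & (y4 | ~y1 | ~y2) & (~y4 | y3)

UNSATISFIABLE

Case y2 = 1:
Case y4 = 1:
(~y3) alone gives y3 = 0.
That conflicts with the unit clause (y3).
That branch fails; take y4 = 0 instead.
(y1) alone gives y1 = 1.
That conflicts with the unit clause (~y1).
Neither y4 = 1 nor y4 = 0 works.
That branch fails; take y2 = 0 instead.
(~y1) alone gives y1 = 0.
(y3) alone gives y3 = 1.
(y4) alone gives y4 = 1.
That conflicts with the unit clause (~y4).
Neither y2 = 1 nor y2 = 0 works.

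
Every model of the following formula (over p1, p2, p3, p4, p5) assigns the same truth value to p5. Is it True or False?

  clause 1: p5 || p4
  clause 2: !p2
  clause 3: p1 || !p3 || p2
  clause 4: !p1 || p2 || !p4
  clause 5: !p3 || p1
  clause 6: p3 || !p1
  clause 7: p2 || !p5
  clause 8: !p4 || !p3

False

Suppose p5 = true.
(!p2) alone gives p2 = false.
But (p2) is also a unit clause — contradiction.
So every satisfying assignment has p5 = False.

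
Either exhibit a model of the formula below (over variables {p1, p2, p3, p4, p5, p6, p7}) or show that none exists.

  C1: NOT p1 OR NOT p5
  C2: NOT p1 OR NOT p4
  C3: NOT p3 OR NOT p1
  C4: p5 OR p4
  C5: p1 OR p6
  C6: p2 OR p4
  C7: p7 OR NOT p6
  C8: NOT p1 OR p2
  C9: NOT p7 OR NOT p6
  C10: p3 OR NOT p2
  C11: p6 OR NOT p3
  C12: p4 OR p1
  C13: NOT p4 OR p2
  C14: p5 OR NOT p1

Suppose p1 = false.
From the singleton clause (p6), p6 = true.
From the singleton clause (p7), p7 = true.
Now (NOT p7) is unsatisfied and unit — conflict.
So p1 must be the other value — set p1 = true.
From the singleton clause (NOT p5), p5 = false.
Now (p5) is unsatisfied and unit — conflict.
Either choice for p1 ends in contradiction.

UNSATISFIABLE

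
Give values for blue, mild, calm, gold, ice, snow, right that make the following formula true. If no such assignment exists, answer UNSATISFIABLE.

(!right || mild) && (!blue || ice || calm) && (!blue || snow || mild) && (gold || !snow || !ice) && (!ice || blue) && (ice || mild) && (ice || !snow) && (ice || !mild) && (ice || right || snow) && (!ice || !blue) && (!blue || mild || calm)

UNSATISFIABLE

Suppose right = false.
Suppose ice = false.
From the singleton clause (mild), mild = true.
But (!mild) is also a unit clause — contradiction.
Undo ice and try ice = true.
From the singleton clause (blue), blue = true.
But (!blue) is also a unit clause — contradiction.
Both values of ice lead to a conflict.
Undo right and try right = true.
From the singleton clause (mild), mild = true.
From the singleton clause (ice), ice = true.
From the singleton clause (blue), blue = true.
But (!blue) is also a unit clause — contradiction.
Both values of right lead to a conflict.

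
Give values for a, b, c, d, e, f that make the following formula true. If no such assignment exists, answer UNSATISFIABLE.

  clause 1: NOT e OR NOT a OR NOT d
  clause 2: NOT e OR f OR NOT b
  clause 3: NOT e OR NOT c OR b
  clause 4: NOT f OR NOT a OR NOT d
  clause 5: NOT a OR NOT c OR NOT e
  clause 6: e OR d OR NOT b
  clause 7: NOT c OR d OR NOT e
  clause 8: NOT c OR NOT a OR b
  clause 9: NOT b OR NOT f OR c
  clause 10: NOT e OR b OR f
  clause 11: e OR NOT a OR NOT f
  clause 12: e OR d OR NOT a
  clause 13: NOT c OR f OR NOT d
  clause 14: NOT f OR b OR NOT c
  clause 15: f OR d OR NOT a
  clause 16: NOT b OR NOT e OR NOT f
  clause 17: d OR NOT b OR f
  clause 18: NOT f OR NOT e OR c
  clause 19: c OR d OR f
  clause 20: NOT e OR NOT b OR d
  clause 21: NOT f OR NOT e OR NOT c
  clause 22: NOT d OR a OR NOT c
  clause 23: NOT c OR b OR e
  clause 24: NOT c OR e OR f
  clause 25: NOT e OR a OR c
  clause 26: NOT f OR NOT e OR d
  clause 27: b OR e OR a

a=true,  b=false,  c=false,  d=true,  e=false,  f=false

Try e = false.
Try d = true.
Try f = false.
Unit clause (NOT c) forces c = false.
Try b = false.
Unit clause (a) forces a = true.
This assignment satisfies each clause.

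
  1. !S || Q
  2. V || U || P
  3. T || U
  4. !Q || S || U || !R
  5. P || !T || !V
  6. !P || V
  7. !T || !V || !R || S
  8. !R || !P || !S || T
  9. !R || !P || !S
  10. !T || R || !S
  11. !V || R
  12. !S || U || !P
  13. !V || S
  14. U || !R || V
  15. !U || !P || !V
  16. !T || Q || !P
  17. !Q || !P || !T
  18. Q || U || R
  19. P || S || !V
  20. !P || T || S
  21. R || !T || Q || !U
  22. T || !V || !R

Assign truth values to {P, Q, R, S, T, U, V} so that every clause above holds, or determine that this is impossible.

P ↦ false, Q ↦ true, R ↦ false, S ↦ true, T ↦ false, U ↦ true, V ↦ false

Suppose S = true.
(Q) alone gives Q = true.
Suppose T = false.
(U) alone gives U = true.
Suppose P = false.
Suppose V = false.
All clauses hold; R can take either value.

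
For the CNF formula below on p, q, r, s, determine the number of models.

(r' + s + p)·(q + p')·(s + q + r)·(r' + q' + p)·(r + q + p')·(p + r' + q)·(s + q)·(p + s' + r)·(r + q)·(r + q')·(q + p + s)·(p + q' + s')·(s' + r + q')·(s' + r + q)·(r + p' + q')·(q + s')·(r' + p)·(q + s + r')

There are 2^4 = 16 truth assignments over (p, q, r, s).
Split on p. With p = 1, the clauses containing p are satisfied and p' drops from the rest; 2 of the 2^3 = 8 assignments to the other variables satisfy what remains.
With p = 0, by the same count on the reduced clause set, 0 assignments work.
(One model: p=T, q=T, r=T, s=F.)
Total: 2 + 0 = 2.

2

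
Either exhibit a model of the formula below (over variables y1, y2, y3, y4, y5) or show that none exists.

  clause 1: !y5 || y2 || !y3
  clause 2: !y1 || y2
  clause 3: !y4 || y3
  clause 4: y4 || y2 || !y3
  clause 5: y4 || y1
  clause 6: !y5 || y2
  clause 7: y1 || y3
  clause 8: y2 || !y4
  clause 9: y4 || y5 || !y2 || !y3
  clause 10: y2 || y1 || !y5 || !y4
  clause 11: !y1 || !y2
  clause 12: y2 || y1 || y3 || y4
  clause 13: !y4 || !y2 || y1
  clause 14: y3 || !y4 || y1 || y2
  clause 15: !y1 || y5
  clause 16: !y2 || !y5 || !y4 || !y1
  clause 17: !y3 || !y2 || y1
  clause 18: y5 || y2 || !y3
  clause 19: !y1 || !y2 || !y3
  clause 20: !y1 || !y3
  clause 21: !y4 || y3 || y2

Branch on y1: set y1 = false.
From the singleton clause (y4), y4 = true.
From the singleton clause (y3), y3 = true.
From the singleton clause (y2), y2 = true.
That conflicts with the unit clause (!y2).
That branch fails; take y1 = true instead.
From the singleton clause (y2), y2 = true.
That conflicts with the unit clause (!y2).
Both values of y1 lead to a conflict.

UNSATISFIABLE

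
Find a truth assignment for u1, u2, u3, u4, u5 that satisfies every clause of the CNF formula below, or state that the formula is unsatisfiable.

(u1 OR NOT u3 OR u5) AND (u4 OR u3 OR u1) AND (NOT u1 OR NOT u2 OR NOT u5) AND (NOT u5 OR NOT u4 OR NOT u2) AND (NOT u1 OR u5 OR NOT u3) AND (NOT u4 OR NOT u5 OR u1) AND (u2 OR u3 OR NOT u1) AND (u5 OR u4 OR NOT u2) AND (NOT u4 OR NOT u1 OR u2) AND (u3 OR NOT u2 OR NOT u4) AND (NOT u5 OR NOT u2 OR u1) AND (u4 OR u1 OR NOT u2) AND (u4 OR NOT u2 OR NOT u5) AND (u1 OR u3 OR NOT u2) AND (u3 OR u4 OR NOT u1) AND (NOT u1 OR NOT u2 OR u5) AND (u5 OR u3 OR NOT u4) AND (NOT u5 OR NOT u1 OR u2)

u1 ↦ false, u2 ↦ false, u3 ↦ true, u4 ↦ false, u5 ↦ true

Case u1 = false:
Case u3 = true:
From the singleton clause (u5), u5 = true.
From the singleton clause (NOT u4), u4 = false.
From the singleton clause (NOT u2), u2 = false.
This assignment satisfies each clause.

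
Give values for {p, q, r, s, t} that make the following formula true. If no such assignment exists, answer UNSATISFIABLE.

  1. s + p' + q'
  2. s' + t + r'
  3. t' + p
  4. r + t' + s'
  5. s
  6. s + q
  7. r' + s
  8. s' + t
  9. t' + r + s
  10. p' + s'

UNSATISFIABLE

Unit clause (s) forces s = 1.
Unit clause (t) forces t = 1.
Unit clause (p) forces p = 1.
That conflicts with the unit clause (p').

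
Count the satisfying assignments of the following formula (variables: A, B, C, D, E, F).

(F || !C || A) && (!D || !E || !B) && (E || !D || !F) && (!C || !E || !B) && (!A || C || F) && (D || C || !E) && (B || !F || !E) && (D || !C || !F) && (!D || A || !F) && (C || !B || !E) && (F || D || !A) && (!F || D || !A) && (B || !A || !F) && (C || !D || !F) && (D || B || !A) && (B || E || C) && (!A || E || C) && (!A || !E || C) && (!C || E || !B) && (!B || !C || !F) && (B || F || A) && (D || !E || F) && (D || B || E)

5

There are 2^6 = 64 truth assignments over (A, B, C, D, E, F).
Split on B. With B = true, the clauses containing B are satisfied and !B drops from the rest; 3 of the 2^5 = 32 assignments to the other variables satisfy what remains.
With B = false, by the same count on the reduced clause set, 2 assignments work.
(One model: A=F, B=T, C=F, D=F, E=F, F=F.)
Total: 3 + 2 = 5.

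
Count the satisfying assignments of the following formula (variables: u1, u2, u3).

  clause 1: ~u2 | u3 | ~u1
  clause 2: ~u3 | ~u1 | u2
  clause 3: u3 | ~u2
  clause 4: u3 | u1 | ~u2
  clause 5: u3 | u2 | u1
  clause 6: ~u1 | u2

3

There are 2^3 = 8 truth assignments over (u1, u2, u3).
Check each against the 6 clauses (columns in the order u1, u2, u3):
  F F F  ✗ fails (u3 | u2 | u1)
  F F T  ✓ satisfies all
  F T F  ✗ fails (u3 | ~u2)
  F T T  ✓ satisfies all
  T F F  ✗ fails (~u1 | u2)
  T F T  ✗ fails (~u3 | ~u1 | u2)
  T T F  ✗ fails (~u2 | u3 | ~u1)
  T T T  ✓ satisfies all
3 of the 8 rows are models.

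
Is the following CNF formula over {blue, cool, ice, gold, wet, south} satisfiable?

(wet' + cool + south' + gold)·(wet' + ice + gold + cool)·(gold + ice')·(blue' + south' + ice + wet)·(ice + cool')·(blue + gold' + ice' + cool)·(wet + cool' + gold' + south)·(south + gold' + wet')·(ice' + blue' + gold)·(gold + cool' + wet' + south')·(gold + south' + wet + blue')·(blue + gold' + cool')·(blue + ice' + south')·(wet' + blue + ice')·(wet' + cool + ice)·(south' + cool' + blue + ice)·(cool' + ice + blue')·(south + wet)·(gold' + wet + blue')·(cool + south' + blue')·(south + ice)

Satisfiable

Suppose gold = 1.
Suppose ice = 0.
The clause (cool') is unit, so cool = 0.
The clause (wet') is unit, so wet = 0.
The clause (south) is unit, so south = 1.
The clause (blue') is unit, so blue = 0.
Every clause now holds.
A satisfying assignment: blue ↦ 0, cool ↦ 0, ice ↦ 0, gold ↦ 1, wet ↦ 0, south ↦ 1.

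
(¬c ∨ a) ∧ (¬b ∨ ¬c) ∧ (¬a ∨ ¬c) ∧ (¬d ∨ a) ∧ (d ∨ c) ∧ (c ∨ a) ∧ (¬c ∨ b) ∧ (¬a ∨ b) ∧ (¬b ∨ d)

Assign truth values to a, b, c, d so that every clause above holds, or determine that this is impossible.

a ↦ True, b ↦ True, c ↦ False, d ↦ True

Branch on c: set c = False.
The clause (d) is unit, so d = True.
The clause (a) is unit, so a = True.
The clause (b) is unit, so b = True.
This assignment satisfies each clause.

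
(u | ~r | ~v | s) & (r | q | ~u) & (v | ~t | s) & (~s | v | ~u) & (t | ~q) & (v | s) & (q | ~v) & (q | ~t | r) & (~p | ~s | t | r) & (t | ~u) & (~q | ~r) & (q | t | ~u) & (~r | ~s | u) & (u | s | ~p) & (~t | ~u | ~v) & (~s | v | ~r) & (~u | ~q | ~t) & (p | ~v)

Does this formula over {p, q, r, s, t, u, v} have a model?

Yes

Try t = 1.
Try v = 0.
The clause (s) is unit, so s = 1.
The clause (~u) is unit, so u = 0.
The clause (~r) is unit, so r = 0.
The clause (q) is unit, so q = 1.
All clauses hold; p can take either value.
A satisfying assignment: p=1,  q=1,  r=0,  s=1,  t=1,  u=0,  v=0.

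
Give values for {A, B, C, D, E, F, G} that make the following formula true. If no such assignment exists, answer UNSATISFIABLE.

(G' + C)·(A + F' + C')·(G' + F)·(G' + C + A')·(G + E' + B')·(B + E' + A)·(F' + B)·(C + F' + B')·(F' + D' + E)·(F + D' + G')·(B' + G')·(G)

UNSATISFIABLE

(G) alone gives G = 1.
(C) alone gives C = 1.
(F) alone gives F = 1.
(A) alone gives A = 1.
(B) alone gives B = 1.
That conflicts with the unit clause (B').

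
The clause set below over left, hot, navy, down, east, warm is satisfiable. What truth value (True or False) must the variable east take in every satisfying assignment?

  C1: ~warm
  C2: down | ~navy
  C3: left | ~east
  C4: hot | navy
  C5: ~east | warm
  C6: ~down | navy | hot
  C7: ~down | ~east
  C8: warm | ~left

False

Suppose east = 1.
From the singleton clause (~warm), warm = 0.
That conflicts with the unit clause (warm).
So every satisfying assignment has east = False.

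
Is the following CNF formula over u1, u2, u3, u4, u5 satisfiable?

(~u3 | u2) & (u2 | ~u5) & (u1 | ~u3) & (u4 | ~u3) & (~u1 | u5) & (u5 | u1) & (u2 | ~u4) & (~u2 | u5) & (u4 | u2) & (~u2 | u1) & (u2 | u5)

Suppose u3 = 0.
Suppose u2 = 1.
The clause (u5) is unit, so u5 = 1.
The clause (u1) is unit, so u1 = 1.
All clauses hold; u4 can take either value.
A satisfying assignment: u1=1,  u2=1,  u3=0,  u4=1,  u5=1.

Yes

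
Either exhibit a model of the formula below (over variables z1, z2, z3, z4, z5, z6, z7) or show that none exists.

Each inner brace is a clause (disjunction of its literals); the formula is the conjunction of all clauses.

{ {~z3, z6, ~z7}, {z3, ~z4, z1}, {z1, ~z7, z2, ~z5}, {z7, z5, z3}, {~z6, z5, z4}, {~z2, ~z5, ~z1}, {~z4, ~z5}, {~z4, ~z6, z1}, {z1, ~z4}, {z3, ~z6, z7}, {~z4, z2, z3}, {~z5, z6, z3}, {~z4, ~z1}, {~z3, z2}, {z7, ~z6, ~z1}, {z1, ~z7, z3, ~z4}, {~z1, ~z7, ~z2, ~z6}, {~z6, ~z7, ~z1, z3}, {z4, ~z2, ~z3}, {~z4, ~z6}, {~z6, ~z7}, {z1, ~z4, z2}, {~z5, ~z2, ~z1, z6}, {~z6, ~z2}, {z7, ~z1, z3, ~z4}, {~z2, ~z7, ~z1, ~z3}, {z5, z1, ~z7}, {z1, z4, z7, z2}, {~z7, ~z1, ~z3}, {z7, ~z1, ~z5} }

Branch on z4: set z4 = 0.
Branch on z6: set z6 = 0.
Branch on z3: set z3 = 0.
From the singleton clause (~z5), z5 = 0.
From the singleton clause (z7), z7 = 1.
From the singleton clause (z1), z1 = 1.
No clause remains; z2 is free.

z1=1,  z2=0,  z3=0,  z4=0,  z5=0,  z6=0,  z7=1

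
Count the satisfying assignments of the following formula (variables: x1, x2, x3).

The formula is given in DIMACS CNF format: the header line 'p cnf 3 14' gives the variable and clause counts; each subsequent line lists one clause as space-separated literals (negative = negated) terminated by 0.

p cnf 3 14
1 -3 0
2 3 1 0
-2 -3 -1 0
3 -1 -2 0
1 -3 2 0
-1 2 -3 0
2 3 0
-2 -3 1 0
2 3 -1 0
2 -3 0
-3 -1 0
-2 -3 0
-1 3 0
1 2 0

1

There are 2^3 = 8 truth assignments over (x1, x2, x3).
Check each against the 14 clauses (columns in the order x1, x2, x3):
  F F F  ✗ fails (x2 ∨ x3 ∨ x1)
  F F T  ✗ fails (x1 ∨ ¬x3)
  F T F  ✓ satisfies all
  F T T  ✗ fails (x1 ∨ ¬x3)
  T F F  ✗ fails (x2 ∨ x3)
  T F T  ✗ fails (¬x1 ∨ x2 ∨ ¬x3)
  T T F  ✗ fails (x3 ∨ ¬x1 ∨ ¬x2)
  T T T  ✗ fails (¬x2 ∨ ¬x3 ∨ ¬x1)
1 of the 8 rows is a model.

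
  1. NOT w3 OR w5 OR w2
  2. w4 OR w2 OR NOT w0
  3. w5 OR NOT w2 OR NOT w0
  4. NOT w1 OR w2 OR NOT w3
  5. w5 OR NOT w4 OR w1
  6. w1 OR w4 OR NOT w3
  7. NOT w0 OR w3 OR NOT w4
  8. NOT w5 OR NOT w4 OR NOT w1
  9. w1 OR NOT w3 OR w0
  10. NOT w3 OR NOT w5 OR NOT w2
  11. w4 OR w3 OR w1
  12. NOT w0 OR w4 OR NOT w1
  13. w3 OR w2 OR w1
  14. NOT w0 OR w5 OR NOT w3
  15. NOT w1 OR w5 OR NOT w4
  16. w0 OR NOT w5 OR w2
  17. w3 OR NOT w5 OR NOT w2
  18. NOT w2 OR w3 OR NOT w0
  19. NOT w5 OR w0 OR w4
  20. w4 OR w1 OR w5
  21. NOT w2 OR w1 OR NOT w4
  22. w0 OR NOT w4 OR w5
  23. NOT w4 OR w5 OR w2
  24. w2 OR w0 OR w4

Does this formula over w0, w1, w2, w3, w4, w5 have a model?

Yes

Try w3 = true.
Try w5 = false.
(w2) alone gives w2 = true.
(NOT w0) alone gives w0 = false.
(w1) alone gives w1 = true.
(NOT w4) alone gives w4 = false.
All clauses are satisfied.
A satisfying assignment: w0 ↦ false, w1 ↦ true, w2 ↦ true, w3 ↦ true, w4 ↦ false, w5 ↦ false.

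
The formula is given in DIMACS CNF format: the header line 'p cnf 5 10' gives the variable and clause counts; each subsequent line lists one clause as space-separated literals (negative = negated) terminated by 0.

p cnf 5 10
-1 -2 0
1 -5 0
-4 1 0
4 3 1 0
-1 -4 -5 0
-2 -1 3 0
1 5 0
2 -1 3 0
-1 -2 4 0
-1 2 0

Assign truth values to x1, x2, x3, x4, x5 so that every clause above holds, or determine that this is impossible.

UNSATISFIABLE

Suppose x1 = False.
(¬x5) alone gives x5 = False.
But (x5) is also a unit clause — contradiction.
So x1 must be the other value — set x1 = True.
(¬x2) alone gives x2 = False.
But (x2) is also a unit clause — contradiction.
Either choice for x1 ends in contradiction.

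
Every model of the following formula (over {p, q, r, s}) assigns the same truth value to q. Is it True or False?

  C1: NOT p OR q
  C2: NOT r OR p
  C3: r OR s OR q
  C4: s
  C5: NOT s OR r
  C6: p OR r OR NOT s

Suppose q = false.
From the singleton clause (NOT p), p = false.
From the singleton clause (NOT r), r = false.
From the singleton clause (s), s = true.
Now (NOT s) is unsatisfied and unit — conflict.
So every satisfying assignment has q = True.

True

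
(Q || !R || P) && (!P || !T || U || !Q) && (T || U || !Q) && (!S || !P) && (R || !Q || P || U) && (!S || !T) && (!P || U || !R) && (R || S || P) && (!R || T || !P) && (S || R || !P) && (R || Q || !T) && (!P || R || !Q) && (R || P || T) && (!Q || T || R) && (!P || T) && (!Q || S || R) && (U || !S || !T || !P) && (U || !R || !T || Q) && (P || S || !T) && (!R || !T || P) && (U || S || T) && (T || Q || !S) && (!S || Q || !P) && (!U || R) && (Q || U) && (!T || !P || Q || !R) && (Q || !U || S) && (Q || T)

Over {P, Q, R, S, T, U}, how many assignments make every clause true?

3

There are 2^6 = 64 truth assignments over (P, Q, R, S, T, U).
Split on Q. With Q = true, the clauses containing Q are satisfied and !Q drops from the rest; 3 of the 2^5 = 32 assignments to the other variables satisfy what remains.
With Q = false, by the same count on the reduced clause set, 0 assignments work.
(One model: P=F, Q=T, R=T, S=F, T=F, U=T.)
Total: 3 + 0 = 3.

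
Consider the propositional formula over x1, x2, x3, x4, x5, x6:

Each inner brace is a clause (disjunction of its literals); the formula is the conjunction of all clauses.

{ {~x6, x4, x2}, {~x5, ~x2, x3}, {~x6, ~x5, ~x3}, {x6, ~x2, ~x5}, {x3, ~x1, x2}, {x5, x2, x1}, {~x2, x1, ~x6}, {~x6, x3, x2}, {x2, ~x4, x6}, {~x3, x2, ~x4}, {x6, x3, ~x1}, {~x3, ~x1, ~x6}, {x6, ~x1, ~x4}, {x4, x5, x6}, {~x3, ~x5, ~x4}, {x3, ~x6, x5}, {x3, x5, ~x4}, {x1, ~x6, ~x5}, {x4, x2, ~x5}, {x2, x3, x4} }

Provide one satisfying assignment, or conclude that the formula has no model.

x1: 0; x2: 1; x3: 1; x4: 1; x5: 0; x6: 0

Suppose x6 = 0.
Suppose x2 = 1.
The clause (~x5) is unit, so x5 = 0.
The clause (x4) is unit, so x4 = 1.
The clause (~x1) is unit, so x1 = 0.
The clause (x3) is unit, so x3 = 1.
All clauses are satisfied.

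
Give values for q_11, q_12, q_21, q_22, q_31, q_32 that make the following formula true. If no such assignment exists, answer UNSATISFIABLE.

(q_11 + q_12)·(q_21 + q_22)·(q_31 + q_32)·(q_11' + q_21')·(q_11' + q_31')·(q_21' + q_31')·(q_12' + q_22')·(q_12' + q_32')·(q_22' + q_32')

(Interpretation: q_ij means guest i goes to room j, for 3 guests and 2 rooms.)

UNSATISFIABLE

Suppose q_11 = 1.
The clause (q_21') is unit, so q_21 = 0.
The clause (q_22) is unit, so q_22 = 1.
The clause (q_31') is unit, so q_31 = 0.
The clause (q_32) is unit, so q_32 = 1.
But (q_32') is also a unit clause — contradiction.
Undo q_11 and try q_11 = 0.
The clause (q_12) is unit, so q_12 = 1.
The clause (q_22') is unit, so q_22 = 0.
The clause (q_21) is unit, so q_21 = 1.
The clause (q_31') is unit, so q_31 = 0.
The clause (q_32) is unit, so q_32 = 1.
But (q_32') is also a unit clause — contradiction.
Either choice for q_11 ends in contradiction.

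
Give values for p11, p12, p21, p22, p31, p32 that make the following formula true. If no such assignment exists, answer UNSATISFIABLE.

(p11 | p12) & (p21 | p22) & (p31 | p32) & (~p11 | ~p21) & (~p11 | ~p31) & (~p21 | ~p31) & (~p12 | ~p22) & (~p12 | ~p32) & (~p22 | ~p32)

Branch on p11: set p11 = 1.
Unit clause (~p21) forces p21 = 0.
Unit clause (p22) forces p22 = 1.
Unit clause (~p31) forces p31 = 0.
Unit clause (p32) forces p32 = 1.
That conflicts with the unit clause (~p32).
So p11 must be the other value — set p11 = 0.
Unit clause (p12) forces p12 = 1.
Unit clause (~p22) forces p22 = 0.
Unit clause (p21) forces p21 = 1.
Unit clause (~p31) forces p31 = 0.
Unit clause (p32) forces p32 = 1.
That conflicts with the unit clause (~p32).
Neither p11 = 1 nor p11 = 0 works.

UNSATISFIABLE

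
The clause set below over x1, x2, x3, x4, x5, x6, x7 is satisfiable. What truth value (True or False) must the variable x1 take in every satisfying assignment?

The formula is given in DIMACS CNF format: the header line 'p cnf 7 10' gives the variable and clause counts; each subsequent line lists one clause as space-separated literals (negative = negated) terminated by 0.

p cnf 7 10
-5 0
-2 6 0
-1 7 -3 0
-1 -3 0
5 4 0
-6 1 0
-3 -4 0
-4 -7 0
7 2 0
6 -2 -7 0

Suppose x1 = False.
(¬x5) alone gives x5 = False.
(x4) alone gives x4 = True.
(¬x6) alone gives x6 = False.
(¬x2) alone gives x2 = False.
(¬x3) alone gives x3 = False.
(¬x7) alone gives x7 = False.
Now (x7) is unsatisfied and unit — conflict.
So every satisfying assignment has x1 = True.

True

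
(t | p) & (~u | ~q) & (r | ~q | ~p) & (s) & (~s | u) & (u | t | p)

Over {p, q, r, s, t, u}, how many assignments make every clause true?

There are 2^6 = 64 truth assignments over (p, q, r, s, t, u).
Split on s. With s = 1, the clauses containing s are satisfied and ~s drops from the rest; 6 of the 2^5 = 32 assignments to the other variables satisfy what remains.
With s = 0, by the same count on the reduced clause set, 0 assignments work.
(One model: p=F, q=F, r=F, s=T, t=T, u=T.)
Total: 6 + 0 = 6.

6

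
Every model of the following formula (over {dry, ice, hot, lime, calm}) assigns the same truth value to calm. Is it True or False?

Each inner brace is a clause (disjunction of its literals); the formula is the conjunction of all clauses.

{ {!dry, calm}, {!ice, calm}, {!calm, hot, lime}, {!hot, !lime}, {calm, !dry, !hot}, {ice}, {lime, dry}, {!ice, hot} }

Suppose calm = false.
From the singleton clause (!dry), dry = false.
From the singleton clause (!ice), ice = false.
But (ice) is also a unit clause — contradiction.
So every satisfying assignment has calm = True.

True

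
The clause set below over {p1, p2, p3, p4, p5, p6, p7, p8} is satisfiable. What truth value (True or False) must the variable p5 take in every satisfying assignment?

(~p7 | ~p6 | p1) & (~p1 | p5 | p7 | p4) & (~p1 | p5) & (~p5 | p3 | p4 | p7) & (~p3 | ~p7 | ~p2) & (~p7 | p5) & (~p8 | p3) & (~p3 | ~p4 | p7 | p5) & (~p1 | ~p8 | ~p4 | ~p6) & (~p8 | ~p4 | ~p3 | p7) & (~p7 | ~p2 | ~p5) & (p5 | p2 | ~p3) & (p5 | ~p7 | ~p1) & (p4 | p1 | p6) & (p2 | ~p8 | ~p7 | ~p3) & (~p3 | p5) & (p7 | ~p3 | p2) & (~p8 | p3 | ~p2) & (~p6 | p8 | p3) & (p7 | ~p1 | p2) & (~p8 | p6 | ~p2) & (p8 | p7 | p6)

True

Suppose p5 = 0.
The clause (~p1) is unit, so p1 = 0.
The clause (~p7) is unit, so p7 = 0.
The clause (~p3) is unit, so p3 = 0.
The clause (~p8) is unit, so p8 = 0.
The clause (~p6) is unit, so p6 = 0.
But (p6) is also a unit clause — contradiction.
So every satisfying assignment has p5 = True.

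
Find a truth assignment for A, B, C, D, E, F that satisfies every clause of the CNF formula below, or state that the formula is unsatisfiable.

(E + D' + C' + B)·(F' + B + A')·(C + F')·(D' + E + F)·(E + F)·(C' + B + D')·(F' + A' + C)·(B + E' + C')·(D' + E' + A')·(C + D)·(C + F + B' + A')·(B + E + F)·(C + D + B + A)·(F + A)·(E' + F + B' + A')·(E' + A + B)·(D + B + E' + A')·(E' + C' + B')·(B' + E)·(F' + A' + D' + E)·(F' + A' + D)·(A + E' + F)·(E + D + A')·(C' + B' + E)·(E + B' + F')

Suppose C = 1.
Suppose E = 0.
From the singleton clause (F), F = 1.
From the singleton clause (B'), B = 0.
From the singleton clause (D'), D = 0.
From the singleton clause (A'), A = 0.
This assignment satisfies each clause.

A ↦ 0; B ↦ 0; C ↦ 1; D ↦ 0; E ↦ 0; F ↦ 1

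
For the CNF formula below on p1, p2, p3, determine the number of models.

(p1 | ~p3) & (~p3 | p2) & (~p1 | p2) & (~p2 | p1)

There are 2^3 = 8 truth assignments over (p1, p2, p3).
Split on p2. With p2 = 1, the clauses containing p2 are satisfied and ~p2 drops from the rest; 2 of the 2^2 = 4 assignments to the other variables satisfy what remains.
With p2 = 0, by the same count on the reduced clause set, 1 assignment works.
(One model: p1=F, p2=F, p3=F.)
Total: 2 + 1 = 3.

3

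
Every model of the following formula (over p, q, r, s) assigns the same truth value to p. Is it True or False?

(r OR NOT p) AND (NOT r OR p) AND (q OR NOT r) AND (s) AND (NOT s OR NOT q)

Suppose p = true.
From the singleton clause (r), r = true.
From the singleton clause (q), q = true.
From the singleton clause (s), s = true.
But (NOT s) is also a unit clause — contradiction.
So every satisfying assignment has p = False.

False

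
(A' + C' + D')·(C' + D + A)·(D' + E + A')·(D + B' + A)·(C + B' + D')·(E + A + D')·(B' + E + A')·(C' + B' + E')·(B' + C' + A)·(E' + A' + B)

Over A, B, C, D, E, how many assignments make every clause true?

There are 2^5 = 32 truth assignments over (A, B, C, D, E).
Split on B. With B = 1, the clauses containing B are satisfied and B' drops from the rest; 1 of the 2^4 = 16 assignments to the other variables satisfy what remains.
With B = 0, by the same count on the reduced clause set, 6 assignments work.
(One model: A=F, B=F, C=F, D=F, E=F.)
Total: 1 + 6 = 7.

7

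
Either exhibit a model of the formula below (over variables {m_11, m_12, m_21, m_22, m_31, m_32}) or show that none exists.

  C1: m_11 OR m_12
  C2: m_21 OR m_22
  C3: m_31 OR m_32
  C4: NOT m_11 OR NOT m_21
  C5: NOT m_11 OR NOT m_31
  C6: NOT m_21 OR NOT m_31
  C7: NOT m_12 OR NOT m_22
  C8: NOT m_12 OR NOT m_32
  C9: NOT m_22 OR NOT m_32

UNSATISFIABLE

Try m_11 = true.
The clause (NOT m_21) is unit, so m_21 = false.
The clause (m_22) is unit, so m_22 = true.
The clause (NOT m_31) is unit, so m_31 = false.
The clause (m_32) is unit, so m_32 = true.
But (NOT m_32) is also a unit clause — contradiction.
Backtrack on m_11: now try m_11 = false.
The clause (m_12) is unit, so m_12 = true.
The clause (NOT m_22) is unit, so m_22 = false.
The clause (m_21) is unit, so m_21 = true.
The clause (NOT m_31) is unit, so m_31 = false.
The clause (m_32) is unit, so m_32 = true.
But (NOT m_32) is also a unit clause — contradiction.
Either choice for m_11 ends in contradiction.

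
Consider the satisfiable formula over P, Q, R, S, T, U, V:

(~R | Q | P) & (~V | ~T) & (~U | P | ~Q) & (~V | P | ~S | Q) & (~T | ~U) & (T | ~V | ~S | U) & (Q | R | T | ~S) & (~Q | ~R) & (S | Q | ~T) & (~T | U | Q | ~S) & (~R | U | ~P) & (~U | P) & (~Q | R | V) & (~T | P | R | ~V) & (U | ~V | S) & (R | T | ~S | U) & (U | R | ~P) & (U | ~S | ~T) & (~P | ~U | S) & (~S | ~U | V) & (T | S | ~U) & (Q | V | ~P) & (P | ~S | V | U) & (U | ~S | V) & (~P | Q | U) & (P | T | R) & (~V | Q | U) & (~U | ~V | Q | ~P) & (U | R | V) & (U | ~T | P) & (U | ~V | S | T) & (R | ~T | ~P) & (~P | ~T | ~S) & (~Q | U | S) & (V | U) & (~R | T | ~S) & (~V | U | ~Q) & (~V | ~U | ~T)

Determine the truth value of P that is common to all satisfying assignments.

Suppose P = 0.
(~U) alone gives U = 0.
(~T) alone gives T = 0.
(R) alone gives R = 1.
(Q) alone gives Q = 1.
That conflicts with the unit clause (~Q).
So every satisfying assignment has P = True.

True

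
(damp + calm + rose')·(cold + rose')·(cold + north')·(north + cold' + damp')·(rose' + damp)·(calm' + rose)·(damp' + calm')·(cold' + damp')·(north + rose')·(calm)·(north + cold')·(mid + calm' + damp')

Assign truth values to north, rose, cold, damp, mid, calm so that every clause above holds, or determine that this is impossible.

(calm) alone gives calm = 1.
(rose) alone gives rose = 1.
(cold) alone gives cold = 1.
(damp) alone gives damp = 1.
Now (damp') is unsatisfied and unit — conflict.

UNSATISFIABLE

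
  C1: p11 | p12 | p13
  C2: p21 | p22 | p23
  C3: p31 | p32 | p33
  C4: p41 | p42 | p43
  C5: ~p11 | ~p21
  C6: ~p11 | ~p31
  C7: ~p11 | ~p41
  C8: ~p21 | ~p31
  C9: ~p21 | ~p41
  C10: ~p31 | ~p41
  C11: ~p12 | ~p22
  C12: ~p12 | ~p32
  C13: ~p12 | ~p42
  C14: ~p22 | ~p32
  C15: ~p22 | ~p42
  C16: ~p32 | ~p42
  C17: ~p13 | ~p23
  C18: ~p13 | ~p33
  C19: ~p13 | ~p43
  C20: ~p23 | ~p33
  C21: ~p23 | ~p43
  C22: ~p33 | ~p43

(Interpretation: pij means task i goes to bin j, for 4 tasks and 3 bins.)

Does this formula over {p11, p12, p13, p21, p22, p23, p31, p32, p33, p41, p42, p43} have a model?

Try p11 = 0.
Try p12 = 1.
The clause (~p22) is unit, so p22 = 0.
The clause (~p32) is unit, so p32 = 0.
The clause (~p42) is unit, so p42 = 0.
Try p21 = 1.
The clause (~p31) is unit, so p31 = 0.
The clause (p33) is unit, so p33 = 1.
The clause (~p41) is unit, so p41 = 0.
The clause (p43) is unit, so p43 = 1.
But (~p43) is also a unit clause — contradiction.
So p21 must be the other value — set p21 = 0.
The clause (p23) is unit, so p23 = 1.
The clause (~p13) is unit, so p13 = 0.
The clause (~p33) is unit, so p33 = 0.
The clause (p31) is unit, so p31 = 1.
The clause (~p41) is unit, so p41 = 0.
The clause (p43) is unit, so p43 = 1.
But (~p43) is also a unit clause — contradiction.
Neither p21 = 1 nor p21 = 0 works.
So p12 must be the other value — set p12 = 0.
The clause (p13) is unit, so p13 = 1.
The clause (~p23) is unit, so p23 = 0.
The clause (~p33) is unit, so p33 = 0.
The clause (~p43) is unit, so p43 = 0.
Try p21 = 1.
The clause (~p31) is unit, so p31 = 0.
The clause (p32) is unit, so p32 = 1.
The clause (~p41) is unit, so p41 = 0.
The clause (p42) is unit, so p42 = 1.
But (~p42) is also a unit clause — contradiction.
So p21 must be the other value — set p21 = 0.
The clause (p22) is unit, so p22 = 1.
The clause (~p32) is unit, so p32 = 0.
The clause (p31) is unit, so p31 = 1.
The clause (~p41) is unit, so p41 = 0.
The clause (p42) is unit, so p42 = 1.
But (~p42) is also a unit clause — contradiction.
Neither p21 = 1 nor p21 = 0 works.
Neither p12 = 1 nor p12 = 0 works.
So p11 must be the other value — set p11 = 1.
The clause (~p21) is unit, so p21 = 0.
The clause (~p31) is unit, so p31 = 0.
The clause (~p41) is unit, so p41 = 0.
Try p22 = 1.
The clause (~p12) is unit, so p12 = 0.
The clause (~p32) is unit, so p32 = 0.
The clause (p33) is unit, so p33 = 1.
The clause (~p42) is unit, so p42 = 0.
The clause (p43) is unit, so p43 = 1.
But (~p43) is also a unit clause — contradiction.
So p22 must be the other value — set p22 = 0.
The clause (p23) is unit, so p23 = 1.
The clause (~p13) is unit, so p13 = 0.
The clause (~p33) is unit, so p33 = 0.
The clause (p32) is unit, so p32 = 1.
The clause (~p12) is unit, so p12 = 0.
The clause (~p42) is unit, so p42 = 0.
The clause (p43) is unit, so p43 = 1.
But (~p43) is also a unit clause — contradiction.
Neither p22 = 1 nor p22 = 0 works.
Neither p11 = 1 nor p11 = 0 works.
No assignment satisfies every clause.

No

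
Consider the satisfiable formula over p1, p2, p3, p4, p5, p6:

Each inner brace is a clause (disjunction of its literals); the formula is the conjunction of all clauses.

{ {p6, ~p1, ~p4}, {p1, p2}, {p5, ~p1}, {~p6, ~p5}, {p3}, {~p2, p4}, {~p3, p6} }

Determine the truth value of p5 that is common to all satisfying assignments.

False

Suppose p5 = 1.
The clause (~p6) is unit, so p6 = 0.
The clause (p3) is unit, so p3 = 1.
Now (~p3) is unsatisfied and unit — conflict.
So every satisfying assignment has p5 = False.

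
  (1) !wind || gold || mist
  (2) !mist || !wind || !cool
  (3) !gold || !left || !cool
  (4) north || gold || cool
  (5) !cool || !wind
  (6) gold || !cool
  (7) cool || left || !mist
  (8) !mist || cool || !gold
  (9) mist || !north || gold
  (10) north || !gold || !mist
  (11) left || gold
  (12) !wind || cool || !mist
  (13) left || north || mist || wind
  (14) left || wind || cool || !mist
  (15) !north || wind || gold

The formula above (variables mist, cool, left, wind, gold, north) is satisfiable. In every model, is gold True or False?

True

Suppose gold = false.
Unit clause (!cool) forces cool = false.
Unit clause (north) forces north = true.
Unit clause (mist) forces mist = true.
Unit clause (left) forces left = true.
Unit clause (!wind) forces wind = false.
But (wind) is also a unit clause — contradiction.
So every satisfying assignment has gold = True.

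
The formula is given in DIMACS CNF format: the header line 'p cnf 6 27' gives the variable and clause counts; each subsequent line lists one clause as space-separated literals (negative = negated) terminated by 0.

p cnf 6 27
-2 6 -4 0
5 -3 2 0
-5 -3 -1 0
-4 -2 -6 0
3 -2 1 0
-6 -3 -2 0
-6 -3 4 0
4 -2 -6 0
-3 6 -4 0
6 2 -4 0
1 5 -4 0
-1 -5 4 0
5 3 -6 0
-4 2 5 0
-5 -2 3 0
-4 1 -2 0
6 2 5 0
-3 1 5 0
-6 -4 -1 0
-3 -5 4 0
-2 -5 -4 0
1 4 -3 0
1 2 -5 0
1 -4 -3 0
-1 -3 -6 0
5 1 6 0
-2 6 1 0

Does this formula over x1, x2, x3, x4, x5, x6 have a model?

Branch on x2: set x2 = True.
Branch on x6: set x6 = False.
From the singleton clause (¬x4), x4 = False.
From the singleton clause (x1), x1 = True.
From the singleton clause (¬x5), x5 = False.
All clauses hold; x3 can take either value.
A satisfying assignment: x1: True, x2: True, x3: True, x4: False, x5: False, x6: False.

Satisfiable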